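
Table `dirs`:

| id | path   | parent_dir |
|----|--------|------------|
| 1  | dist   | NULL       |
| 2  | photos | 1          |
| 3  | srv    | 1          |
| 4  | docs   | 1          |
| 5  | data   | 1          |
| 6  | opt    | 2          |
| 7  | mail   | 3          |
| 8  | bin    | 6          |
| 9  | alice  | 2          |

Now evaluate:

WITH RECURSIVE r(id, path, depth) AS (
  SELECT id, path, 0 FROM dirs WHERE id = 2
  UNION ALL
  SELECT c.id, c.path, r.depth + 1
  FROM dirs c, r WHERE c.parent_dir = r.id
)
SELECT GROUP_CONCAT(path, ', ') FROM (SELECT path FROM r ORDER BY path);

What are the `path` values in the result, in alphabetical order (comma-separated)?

Base: id=2 (photos) at depth 0.
Iteration 1: rows with parent_dir in {2} -> opt (id 6, depth 1), alice (id 9, depth 1).
Iteration 2: rows with parent_dir in {6,9} -> bin (id 8, depth 2).
Iteration 3: no rows with parent_dir in {8}; recursion stops.

alice, bin, opt, photos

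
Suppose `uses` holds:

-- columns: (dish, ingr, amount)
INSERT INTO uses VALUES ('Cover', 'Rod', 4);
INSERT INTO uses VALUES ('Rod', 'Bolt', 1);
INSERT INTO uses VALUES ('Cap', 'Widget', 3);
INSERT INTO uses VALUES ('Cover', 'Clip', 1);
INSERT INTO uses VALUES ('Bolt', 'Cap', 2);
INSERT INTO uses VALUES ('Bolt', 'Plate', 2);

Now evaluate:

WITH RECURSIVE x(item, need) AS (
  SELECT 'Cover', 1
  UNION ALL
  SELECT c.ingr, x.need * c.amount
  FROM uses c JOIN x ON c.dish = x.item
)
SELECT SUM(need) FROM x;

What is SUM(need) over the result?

Base: (Cover, need=1).
Iteration 1: components of {Cover} -> Clip = 1*1 = 1, Rod = 1*4 = 4.
Iteration 2: components of {Clip,Rod} -> Bolt = 4*1 = 4.
Iteration 3: components of {Bolt} -> Cap = 4*2 = 8, Plate = 4*2 = 8.
Iteration 4: components of {Cap,Plate} -> Widget = 8*3 = 24.
Iteration 5: no further components; recursion stops.
SUM(need) = 1 + 4 + 1 + 4 + 8 + 8 + 24 = 50.

50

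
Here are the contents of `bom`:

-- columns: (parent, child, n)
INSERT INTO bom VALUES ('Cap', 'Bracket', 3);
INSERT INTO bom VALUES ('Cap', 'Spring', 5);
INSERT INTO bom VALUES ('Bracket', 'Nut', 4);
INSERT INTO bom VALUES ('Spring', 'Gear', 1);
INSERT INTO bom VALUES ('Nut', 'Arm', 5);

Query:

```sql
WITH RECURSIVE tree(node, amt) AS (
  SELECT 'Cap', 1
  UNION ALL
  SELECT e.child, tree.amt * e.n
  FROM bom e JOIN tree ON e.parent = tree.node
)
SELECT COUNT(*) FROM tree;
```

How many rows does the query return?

Base: (Cap, amt=1).
Iteration 1: components of {Cap} -> Bracket = 1*3 = 3, Spring = 1*5 = 5.
Iteration 2: components of {Bracket,Spring} -> Gear = 5*1 = 5, Nut = 3*4 = 12.
Iteration 3: components of {Gear,Nut} -> Arm = 12*5 = 60.
Iteration 4: no further components; recursion stops.
Total rows emitted: 6.

6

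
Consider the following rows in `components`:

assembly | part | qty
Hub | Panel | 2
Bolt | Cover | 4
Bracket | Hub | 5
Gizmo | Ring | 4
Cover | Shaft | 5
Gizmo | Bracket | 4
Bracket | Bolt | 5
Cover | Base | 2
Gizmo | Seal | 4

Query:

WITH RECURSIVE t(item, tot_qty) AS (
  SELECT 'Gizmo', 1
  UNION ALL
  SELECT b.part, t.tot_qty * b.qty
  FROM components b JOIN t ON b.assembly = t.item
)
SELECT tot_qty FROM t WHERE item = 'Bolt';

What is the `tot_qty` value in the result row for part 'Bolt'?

20

Base: (Gizmo, tot_qty=1).
Iteration 1: components of {Gizmo} -> Bracket = 1*4 = 4, Ring = 1*4 = 4, Seal = 1*4 = 4.
Iteration 2: components of {Bracket,Ring,Seal} -> Bolt = 4*5 = 20, Hub = 4*5 = 20.
Iteration 3: components of {Bolt,Hub} -> Cover = 20*4 = 80, Panel = 20*2 = 40.
Iteration 4: components of {Cover,Panel} -> Base = 80*2 = 160, Shaft = 80*5 = 400.
Iteration 5: no further components; recursion stops.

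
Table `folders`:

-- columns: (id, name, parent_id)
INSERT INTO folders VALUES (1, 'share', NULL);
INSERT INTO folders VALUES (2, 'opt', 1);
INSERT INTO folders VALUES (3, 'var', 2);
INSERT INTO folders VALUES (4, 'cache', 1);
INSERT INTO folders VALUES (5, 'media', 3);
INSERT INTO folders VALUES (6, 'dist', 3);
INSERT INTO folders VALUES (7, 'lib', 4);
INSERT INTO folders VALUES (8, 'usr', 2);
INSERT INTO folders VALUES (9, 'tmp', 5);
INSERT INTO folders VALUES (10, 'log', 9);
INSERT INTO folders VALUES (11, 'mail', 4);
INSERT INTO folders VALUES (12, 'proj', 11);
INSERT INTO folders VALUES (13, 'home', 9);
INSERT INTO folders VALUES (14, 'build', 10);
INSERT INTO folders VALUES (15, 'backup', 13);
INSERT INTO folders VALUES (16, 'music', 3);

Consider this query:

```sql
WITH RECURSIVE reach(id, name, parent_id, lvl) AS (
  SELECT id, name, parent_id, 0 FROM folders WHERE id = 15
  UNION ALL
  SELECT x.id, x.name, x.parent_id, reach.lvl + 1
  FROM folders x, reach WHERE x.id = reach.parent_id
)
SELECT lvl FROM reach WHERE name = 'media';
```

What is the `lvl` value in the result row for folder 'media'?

3

Base: id=15 (backup), parent_id=13, lvl 0.
Iteration 1: join on id=13 -> home (id 13, parent_id=9, lvl 1).
Iteration 2: join on id=9 -> tmp (id 9, parent_id=5, lvl 2).
Iteration 3: join on id=5 -> media (id 5, parent_id=3, lvl 3).
Iteration 4: join on id=3 -> var (id 3, parent_id=2, lvl 4).
Iteration 5: join on id=2 -> opt (id 2, parent_id=1, lvl 5).
Iteration 6: join on id=1 -> share (id 1, parent_id=NULL, lvl 6).
Iteration 7: parent_id is NULL; no match; recursion stops.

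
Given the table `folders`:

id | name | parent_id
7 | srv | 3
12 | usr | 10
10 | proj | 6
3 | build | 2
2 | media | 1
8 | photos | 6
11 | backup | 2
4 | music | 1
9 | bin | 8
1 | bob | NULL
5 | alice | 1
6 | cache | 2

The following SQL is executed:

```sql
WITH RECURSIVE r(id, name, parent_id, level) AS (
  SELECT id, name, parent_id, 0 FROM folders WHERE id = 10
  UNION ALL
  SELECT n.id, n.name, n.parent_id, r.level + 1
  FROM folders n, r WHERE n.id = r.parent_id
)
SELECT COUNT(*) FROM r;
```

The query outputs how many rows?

4

Base: id=10 (proj), parent_id=6, level 0.
Iteration 1: join on id=6 -> cache (id 6, parent_id=2, level 1).
Iteration 2: join on id=2 -> media (id 2, parent_id=1, level 2).
Iteration 3: join on id=1 -> bob (id 1, parent_id=NULL, level 3).
Iteration 4: parent_id is NULL; no match; recursion stops.
Total rows emitted: 4.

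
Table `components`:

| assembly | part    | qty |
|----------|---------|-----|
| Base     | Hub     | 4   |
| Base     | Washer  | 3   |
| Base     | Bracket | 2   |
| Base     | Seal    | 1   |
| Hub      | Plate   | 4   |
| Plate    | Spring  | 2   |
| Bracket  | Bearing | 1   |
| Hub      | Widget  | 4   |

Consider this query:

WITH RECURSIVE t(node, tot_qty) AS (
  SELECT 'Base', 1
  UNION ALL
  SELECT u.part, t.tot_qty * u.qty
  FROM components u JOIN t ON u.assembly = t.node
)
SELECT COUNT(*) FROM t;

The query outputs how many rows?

9

Base: (Base, tot_qty=1).
Iteration 1: components of {Base} -> Bracket = 1*2 = 2, Hub = 1*4 = 4, Seal = 1*1 = 1, Washer = 1*3 = 3.
Iteration 2: components of {Bracket,Hub,Seal,Washer} -> Bearing = 2*1 = 2, Plate = 4*4 = 16, Widget = 4*4 = 16.
Iteration 3: components of {Bearing,Plate,Widget} -> Spring = 16*2 = 32.
Iteration 4: no further components; recursion stops.
Total rows emitted: 9.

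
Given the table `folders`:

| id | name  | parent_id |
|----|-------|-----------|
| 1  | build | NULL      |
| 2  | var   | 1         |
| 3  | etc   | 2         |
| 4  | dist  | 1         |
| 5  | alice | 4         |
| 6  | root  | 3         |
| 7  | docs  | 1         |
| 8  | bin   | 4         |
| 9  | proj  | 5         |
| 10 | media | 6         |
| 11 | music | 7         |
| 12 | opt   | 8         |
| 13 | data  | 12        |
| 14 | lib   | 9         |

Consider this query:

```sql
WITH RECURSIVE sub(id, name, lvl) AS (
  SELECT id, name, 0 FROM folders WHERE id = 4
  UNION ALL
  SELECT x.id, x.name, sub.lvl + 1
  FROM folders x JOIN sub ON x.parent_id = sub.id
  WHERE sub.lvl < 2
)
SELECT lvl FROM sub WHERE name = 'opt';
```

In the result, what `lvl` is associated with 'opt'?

2

Base: id=4 (dist) at lvl 0.
Iteration 1: rows with parent_id in {4} -> alice (id 5, lvl 1), bin (id 8, lvl 1).
Iteration 2: rows with parent_id in {5,8} -> proj (id 9, lvl 2), opt (id 12, lvl 2).
Iteration 3: lvl < 2 fails for all current rows; recursion stops.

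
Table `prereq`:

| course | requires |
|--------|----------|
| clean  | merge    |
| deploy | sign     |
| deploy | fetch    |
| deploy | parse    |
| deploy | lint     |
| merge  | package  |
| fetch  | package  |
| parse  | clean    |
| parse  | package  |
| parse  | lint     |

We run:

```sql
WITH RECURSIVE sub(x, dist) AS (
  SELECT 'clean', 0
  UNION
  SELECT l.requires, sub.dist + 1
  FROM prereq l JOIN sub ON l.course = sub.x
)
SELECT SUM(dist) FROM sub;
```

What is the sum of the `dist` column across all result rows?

3

Base: (clean, dist=0).
Iteration 1: edges from {clean} -> (merge, dist=1).
Iteration 2: edges from {merge} -> (package, dist=2).
Iteration 3: no outgoing edges from {package}; recursion stops.
SUM(dist) = 0 + 1 + 2 = 3.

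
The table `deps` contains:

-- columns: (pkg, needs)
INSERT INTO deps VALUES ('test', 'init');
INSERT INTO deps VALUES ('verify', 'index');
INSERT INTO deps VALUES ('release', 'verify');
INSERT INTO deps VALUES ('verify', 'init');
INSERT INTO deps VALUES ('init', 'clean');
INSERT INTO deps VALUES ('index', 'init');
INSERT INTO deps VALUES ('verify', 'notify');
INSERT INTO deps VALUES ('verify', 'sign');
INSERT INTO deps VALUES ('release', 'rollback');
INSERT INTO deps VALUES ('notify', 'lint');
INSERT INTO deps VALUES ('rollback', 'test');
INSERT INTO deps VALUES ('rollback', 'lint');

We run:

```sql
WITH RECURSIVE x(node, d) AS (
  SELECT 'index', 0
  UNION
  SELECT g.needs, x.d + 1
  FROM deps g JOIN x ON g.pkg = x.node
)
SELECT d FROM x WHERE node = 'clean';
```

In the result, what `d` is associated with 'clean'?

Base: (index, d=0).
Iteration 1: edges from {index} -> (init, d=1).
Iteration 2: edges from {init} -> (clean, d=2).
Iteration 3: no outgoing edges from {clean}; recursion stops.

2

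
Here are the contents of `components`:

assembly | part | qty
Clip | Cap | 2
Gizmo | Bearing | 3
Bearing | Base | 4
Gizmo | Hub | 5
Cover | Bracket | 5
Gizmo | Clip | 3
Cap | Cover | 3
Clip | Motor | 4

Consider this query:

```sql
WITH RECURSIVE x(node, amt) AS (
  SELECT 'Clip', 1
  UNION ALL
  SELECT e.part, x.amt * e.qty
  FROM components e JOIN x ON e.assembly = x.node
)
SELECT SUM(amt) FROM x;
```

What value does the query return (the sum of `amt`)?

43

Base: (Clip, amt=1).
Iteration 1: components of {Clip} -> Cap = 1*2 = 2, Motor = 1*4 = 4.
Iteration 2: components of {Cap,Motor} -> Cover = 2*3 = 6.
Iteration 3: components of {Cover} -> Bracket = 6*5 = 30.
Iteration 4: no further components; recursion stops.
SUM(amt) = 1 + 2 + 4 + 6 + 30 = 43.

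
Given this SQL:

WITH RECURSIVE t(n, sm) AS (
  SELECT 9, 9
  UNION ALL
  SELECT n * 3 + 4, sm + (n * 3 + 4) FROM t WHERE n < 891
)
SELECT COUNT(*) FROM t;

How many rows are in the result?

6

Base: n=9, sm=9.
Iteration 1: 9 < 891 holds -> n = 9 * 3 + 4 = 31, sm = 9 + 31 = 40.
Iteration 2: 31 < 891 holds -> n = 31 * 3 + 4 = 97, sm = 40 + 97 = 137.
Iteration 3: 97 < 891 holds -> n = 97 * 3 + 4 = 295, sm = 137 + 295 = 432.
Iteration 4: 295 < 891 holds -> n = 295 * 3 + 4 = 889, sm = 432 + 889 = 1321.
Iteration 5: 889 < 891 holds -> n = 889 * 3 + 4 = 2671, sm = 1321 + 2671 = 3992.
Iteration 6: 2671 < 891 fails; recursion stops.
Total rows emitted: 6.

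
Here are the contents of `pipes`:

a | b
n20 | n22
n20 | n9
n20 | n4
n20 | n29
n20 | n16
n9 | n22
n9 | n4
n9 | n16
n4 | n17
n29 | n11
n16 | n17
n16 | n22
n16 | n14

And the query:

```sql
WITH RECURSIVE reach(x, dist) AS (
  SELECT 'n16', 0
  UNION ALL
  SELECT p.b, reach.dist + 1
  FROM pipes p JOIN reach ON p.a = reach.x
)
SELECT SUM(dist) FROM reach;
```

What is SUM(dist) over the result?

Base: (n16, dist=0).
Iteration 1: edges from {n16} -> (n14, dist=1), (n17, dist=1), (n22, dist=1).
Iteration 2: no outgoing edges from {n14,n17,n22}; recursion stops.
SUM(dist) = 0 + 1 + 1 + 1 = 3.

3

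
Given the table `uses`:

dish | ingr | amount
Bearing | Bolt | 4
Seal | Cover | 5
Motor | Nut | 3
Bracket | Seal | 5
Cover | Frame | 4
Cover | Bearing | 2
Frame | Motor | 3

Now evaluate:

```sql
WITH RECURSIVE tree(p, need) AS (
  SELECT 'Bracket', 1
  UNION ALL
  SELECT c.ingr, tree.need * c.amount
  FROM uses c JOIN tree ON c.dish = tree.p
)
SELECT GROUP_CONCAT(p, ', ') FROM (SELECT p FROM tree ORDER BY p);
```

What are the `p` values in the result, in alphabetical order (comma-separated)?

Base: (Bracket, need=1).
Iteration 1: components of {Bracket} -> Seal = 1*5 = 5.
Iteration 2: components of {Seal} -> Cover = 5*5 = 25.
Iteration 3: components of {Cover} -> Bearing = 25*2 = 50, Frame = 25*4 = 100.
Iteration 4: components of {Bearing,Frame} -> Bolt = 50*4 = 200, Motor = 100*3 = 300.
Iteration 5: components of {Bolt,Motor} -> Nut = 300*3 = 900.
Iteration 6: no further components; recursion stops.

Bearing, Bolt, Bracket, Cover, Frame, Motor, Nut, Seal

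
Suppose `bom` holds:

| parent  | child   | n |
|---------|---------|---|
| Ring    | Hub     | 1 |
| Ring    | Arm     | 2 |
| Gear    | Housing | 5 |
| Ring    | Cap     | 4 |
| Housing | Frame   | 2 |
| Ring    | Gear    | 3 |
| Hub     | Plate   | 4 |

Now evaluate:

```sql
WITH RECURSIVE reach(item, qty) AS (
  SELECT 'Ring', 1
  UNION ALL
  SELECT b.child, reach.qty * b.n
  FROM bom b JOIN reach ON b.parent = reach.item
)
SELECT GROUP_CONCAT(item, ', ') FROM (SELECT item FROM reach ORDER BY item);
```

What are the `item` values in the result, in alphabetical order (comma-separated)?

Base: (Ring, qty=1).
Iteration 1: components of {Ring} -> Arm = 1*2 = 2, Cap = 1*4 = 4, Gear = 1*3 = 3, Hub = 1*1 = 1.
Iteration 2: components of {Arm,Cap,Gear,Hub} -> Housing = 3*5 = 15, Plate = 1*4 = 4.
Iteration 3: components of {Housing,Plate} -> Frame = 15*2 = 30.
Iteration 4: no further components; recursion stops.

Arm, Cap, Frame, Gear, Housing, Hub, Plate, Ring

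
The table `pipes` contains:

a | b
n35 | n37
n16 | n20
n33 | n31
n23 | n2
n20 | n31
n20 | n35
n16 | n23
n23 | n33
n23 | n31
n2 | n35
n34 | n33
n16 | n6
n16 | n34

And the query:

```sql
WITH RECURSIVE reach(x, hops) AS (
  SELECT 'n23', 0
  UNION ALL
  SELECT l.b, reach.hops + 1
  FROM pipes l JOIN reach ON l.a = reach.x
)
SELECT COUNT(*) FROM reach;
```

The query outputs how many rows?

7

Base: (n23, hops=0).
Iteration 1: edges from {n23} -> (n2, hops=1), (n31, hops=1), (n33, hops=1).
Iteration 2: edges from {n2,n31,n33} -> (n31, hops=2), (n35, hops=2).
Iteration 3: edges from {n31,n35} -> (n37, hops=3).
Iteration 4: no outgoing edges from {n37}; recursion stops.
Total rows emitted: 7.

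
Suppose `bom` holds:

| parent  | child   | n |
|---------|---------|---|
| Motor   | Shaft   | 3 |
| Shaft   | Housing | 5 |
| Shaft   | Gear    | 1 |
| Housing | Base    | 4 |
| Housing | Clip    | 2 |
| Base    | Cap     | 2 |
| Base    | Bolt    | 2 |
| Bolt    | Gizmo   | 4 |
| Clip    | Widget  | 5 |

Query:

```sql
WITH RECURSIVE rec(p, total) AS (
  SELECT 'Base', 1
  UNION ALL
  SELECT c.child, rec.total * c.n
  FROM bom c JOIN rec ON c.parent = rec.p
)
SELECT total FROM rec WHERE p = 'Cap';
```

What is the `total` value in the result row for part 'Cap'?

2

Base: (Base, total=1).
Iteration 1: components of {Base} -> Bolt = 1*2 = 2, Cap = 1*2 = 2.
Iteration 2: components of {Bolt,Cap} -> Gizmo = 2*4 = 8.
Iteration 3: no further components; recursion stops.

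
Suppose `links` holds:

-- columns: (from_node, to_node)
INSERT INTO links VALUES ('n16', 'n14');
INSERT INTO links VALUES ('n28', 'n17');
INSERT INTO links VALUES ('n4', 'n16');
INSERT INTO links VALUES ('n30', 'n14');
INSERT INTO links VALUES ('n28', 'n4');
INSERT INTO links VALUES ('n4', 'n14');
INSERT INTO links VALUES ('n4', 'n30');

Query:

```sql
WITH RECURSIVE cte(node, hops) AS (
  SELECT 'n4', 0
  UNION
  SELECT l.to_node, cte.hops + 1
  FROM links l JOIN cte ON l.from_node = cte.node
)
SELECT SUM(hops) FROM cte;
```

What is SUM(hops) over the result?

5

Base: (n4, hops=0).
Iteration 1: edges from {n4} -> (n14, hops=1), (n16, hops=1), (n30, hops=1).
Iteration 2: edges from {n14,n16,n30} -> (n14, hops=2). [UNION drops 1 duplicate row(s)]
Iteration 3: no outgoing edges from {n14}; recursion stops.
SUM(hops) = 0 + 1 + 1 + 1 + 2 = 5.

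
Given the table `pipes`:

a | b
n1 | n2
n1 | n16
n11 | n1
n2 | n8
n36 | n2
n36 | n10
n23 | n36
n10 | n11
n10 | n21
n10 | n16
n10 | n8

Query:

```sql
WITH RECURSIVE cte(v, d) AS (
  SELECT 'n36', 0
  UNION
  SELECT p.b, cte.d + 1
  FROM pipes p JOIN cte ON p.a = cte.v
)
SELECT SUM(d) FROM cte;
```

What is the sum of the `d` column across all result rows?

Base: (n36, d=0).
Iteration 1: edges from {n36} -> (n10, d=1), (n2, d=1).
Iteration 2: edges from {n10,n2} -> (n11, d=2), (n16, d=2), (n21, d=2), (n8, d=2). [UNION drops 1 duplicate row(s)]
Iteration 3: edges from {n11,n16,n21,n8} -> (n1, d=3).
Iteration 4: edges from {n1} -> (n16, d=4), (n2, d=4).
Iteration 5: edges from {n16,n2} -> (n8, d=5).
Iteration 6: no outgoing edges from {n8}; recursion stops.
SUM(d) = 0 + 1 + 1 + 2 + 2 + 2 + 2 + 3 + 4 + 4 + 5 = 26.

26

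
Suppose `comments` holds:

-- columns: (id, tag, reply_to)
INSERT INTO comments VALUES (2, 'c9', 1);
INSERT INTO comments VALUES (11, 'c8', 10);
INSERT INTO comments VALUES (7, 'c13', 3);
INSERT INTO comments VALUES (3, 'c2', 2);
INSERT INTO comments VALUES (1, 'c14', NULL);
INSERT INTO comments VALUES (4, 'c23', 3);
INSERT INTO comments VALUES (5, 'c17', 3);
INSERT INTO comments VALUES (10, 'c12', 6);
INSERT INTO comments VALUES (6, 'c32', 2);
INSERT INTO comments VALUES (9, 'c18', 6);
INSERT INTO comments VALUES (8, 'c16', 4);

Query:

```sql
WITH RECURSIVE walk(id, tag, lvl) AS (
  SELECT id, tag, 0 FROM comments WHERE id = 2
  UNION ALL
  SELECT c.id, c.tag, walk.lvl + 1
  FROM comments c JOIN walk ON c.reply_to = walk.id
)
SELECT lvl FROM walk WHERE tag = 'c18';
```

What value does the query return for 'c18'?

Base: id=2 (c9) at lvl 0.
Iteration 1: rows with reply_to in {2} -> c2 (id 3, lvl 1), c32 (id 6, lvl 1).
Iteration 2: rows with reply_to in {3,6} -> c23 (id 4, lvl 2), c17 (id 5, lvl 2), c13 (id 7, lvl 2), c18 (id 9, lvl 2), c12 (id 10, lvl 2).
Iteration 3: rows with reply_to in {4,5,7,9,10} -> c16 (id 8, lvl 3), c8 (id 11, lvl 3).
Iteration 4: no rows with reply_to in {8,11}; recursion stops.

2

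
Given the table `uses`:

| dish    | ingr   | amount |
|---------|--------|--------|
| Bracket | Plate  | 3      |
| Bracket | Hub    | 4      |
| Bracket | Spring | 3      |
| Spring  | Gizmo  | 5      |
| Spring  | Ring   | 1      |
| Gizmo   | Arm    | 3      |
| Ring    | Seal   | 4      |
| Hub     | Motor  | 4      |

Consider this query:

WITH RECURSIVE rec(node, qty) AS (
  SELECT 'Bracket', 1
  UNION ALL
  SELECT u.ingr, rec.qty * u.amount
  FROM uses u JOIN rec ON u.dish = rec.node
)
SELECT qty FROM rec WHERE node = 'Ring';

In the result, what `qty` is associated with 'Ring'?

Base: (Bracket, qty=1).
Iteration 1: components of {Bracket} -> Hub = 1*4 = 4, Plate = 1*3 = 3, Spring = 1*3 = 3.
Iteration 2: components of {Hub,Plate,Spring} -> Gizmo = 3*5 = 15, Motor = 4*4 = 16, Ring = 3*1 = 3.
Iteration 3: components of {Gizmo,Motor,Ring} -> Arm = 15*3 = 45, Seal = 3*4 = 12.
Iteration 4: no further components; recursion stops.

3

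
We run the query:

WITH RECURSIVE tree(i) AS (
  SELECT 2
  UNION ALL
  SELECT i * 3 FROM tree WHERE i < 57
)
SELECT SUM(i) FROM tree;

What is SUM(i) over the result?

Base: i=2.
Iteration 1: 2 < 57 holds -> i = 2 * 3 = 6.
Iteration 2: 6 < 57 holds -> i = 6 * 3 = 18.
Iteration 3: 18 < 57 holds -> i = 18 * 3 = 54.
Iteration 4: 54 < 57 holds -> i = 54 * 3 = 162.
Iteration 5: 162 < 57 fails; recursion stops.
SUM(i) = 2 + 6 + 18 + 54 + 162 = 242.

242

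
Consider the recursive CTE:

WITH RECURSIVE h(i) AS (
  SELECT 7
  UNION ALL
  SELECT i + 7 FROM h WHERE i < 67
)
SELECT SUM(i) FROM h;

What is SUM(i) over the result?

385

Base: i=7.
Iteration 1: 7 < 67 holds -> i = 7 + 7 = 14.
Iteration 2: 14 < 67 holds -> i = 14 + 7 = 21.
Iteration 3: 21 < 67 holds -> i = 21 + 7 = 28.
Iteration 4: 28 < 67 holds -> i = 28 + 7 = 35.
Iteration 5: 35 < 67 holds -> i = 35 + 7 = 42.
Iteration 6: 42 < 67 holds -> i = 42 + 7 = 49.
Iteration 7: 49 < 67 holds -> i = 49 + 7 = 56.
Iteration 8: 56 < 67 holds -> i = 56 + 7 = 63.
Iteration 9: 63 < 67 holds -> i = 63 + 7 = 70.
Iteration 10: 70 < 67 fails; recursion stops.
SUM(i) = 7 + 14 + 21 + 28 + 35 + 42 + 49 + 56 + 63 + 70 = 385.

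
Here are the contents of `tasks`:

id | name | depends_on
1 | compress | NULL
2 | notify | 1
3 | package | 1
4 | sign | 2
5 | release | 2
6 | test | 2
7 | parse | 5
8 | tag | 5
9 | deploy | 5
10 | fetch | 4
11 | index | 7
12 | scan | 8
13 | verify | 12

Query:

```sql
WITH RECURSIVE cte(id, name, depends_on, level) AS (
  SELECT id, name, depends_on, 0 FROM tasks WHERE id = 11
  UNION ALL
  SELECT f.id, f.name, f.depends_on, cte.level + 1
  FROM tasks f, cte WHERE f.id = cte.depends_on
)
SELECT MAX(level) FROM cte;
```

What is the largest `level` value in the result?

4

Base: id=11 (index), depends_on=7, level 0.
Iteration 1: join on id=7 -> parse (id 7, depends_on=5, level 1).
Iteration 2: join on id=5 -> release (id 5, depends_on=2, level 2).
Iteration 3: join on id=2 -> notify (id 2, depends_on=1, level 3).
Iteration 4: join on id=1 -> compress (id 1, depends_on=NULL, level 4).
Iteration 5: depends_on is NULL; no match; recursion stops.
level values: 0, 1, 2, 3, 4; the maximum is 4.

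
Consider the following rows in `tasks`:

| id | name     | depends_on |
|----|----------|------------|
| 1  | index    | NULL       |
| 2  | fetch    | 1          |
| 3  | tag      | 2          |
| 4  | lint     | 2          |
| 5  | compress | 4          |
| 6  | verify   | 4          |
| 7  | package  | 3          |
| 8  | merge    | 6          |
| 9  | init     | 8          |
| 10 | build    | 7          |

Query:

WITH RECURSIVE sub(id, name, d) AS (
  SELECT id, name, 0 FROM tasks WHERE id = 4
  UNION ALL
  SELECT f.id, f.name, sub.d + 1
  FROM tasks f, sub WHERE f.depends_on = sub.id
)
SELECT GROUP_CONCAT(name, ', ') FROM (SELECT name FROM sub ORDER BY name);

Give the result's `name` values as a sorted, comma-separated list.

compress, init, lint, merge, verify

Base: id=4 (lint) at d 0.
Iteration 1: rows with depends_on in {4} -> compress (id 5, d 1), verify (id 6, d 1).
Iteration 2: rows with depends_on in {5,6} -> merge (id 8, d 2).
Iteration 3: rows with depends_on in {8} -> init (id 9, d 3).
Iteration 4: no rows with depends_on in {9}; recursion stops.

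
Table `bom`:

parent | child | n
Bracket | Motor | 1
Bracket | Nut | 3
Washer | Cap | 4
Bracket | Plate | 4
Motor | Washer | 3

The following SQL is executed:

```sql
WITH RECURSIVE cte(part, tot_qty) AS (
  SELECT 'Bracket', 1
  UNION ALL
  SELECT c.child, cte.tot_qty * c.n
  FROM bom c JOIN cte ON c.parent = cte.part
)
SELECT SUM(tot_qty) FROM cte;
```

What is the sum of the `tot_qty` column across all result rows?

Base: (Bracket, tot_qty=1).
Iteration 1: components of {Bracket} -> Motor = 1*1 = 1, Nut = 1*3 = 3, Plate = 1*4 = 4.
Iteration 2: components of {Motor,Nut,Plate} -> Washer = 1*3 = 3.
Iteration 3: components of {Washer} -> Cap = 3*4 = 12.
Iteration 4: no further components; recursion stops.
SUM(tot_qty) = 1 + 3 + 4 + 1 + 3 + 12 = 24.

24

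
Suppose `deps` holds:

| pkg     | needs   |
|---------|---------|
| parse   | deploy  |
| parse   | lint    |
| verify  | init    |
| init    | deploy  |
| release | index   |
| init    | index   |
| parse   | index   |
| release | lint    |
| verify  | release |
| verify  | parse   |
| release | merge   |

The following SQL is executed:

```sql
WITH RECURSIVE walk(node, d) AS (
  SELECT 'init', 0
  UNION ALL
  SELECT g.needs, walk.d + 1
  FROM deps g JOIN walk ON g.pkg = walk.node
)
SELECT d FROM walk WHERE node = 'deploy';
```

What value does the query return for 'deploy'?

1

Base: (init, d=0).
Iteration 1: edges from {init} -> (deploy, d=1), (index, d=1).
Iteration 2: no outgoing edges from {deploy,index}; recursion stops.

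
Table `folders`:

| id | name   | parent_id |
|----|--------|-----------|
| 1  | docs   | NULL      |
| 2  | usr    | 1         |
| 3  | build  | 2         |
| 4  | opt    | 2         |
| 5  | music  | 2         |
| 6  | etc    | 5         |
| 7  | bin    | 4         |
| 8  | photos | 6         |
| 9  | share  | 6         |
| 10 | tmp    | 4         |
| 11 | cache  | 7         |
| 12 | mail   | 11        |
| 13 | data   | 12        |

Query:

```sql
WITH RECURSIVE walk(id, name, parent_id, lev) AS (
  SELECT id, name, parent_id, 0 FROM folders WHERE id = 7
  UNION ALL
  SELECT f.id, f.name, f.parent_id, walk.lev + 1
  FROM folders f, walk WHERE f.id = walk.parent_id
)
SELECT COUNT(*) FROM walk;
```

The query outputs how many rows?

4

Base: id=7 (bin), parent_id=4, lev 0.
Iteration 1: join on id=4 -> opt (id 4, parent_id=2, lev 1).
Iteration 2: join on id=2 -> usr (id 2, parent_id=1, lev 2).
Iteration 3: join on id=1 -> docs (id 1, parent_id=NULL, lev 3).
Iteration 4: parent_id is NULL; no match; recursion stops.
Total rows emitted: 4.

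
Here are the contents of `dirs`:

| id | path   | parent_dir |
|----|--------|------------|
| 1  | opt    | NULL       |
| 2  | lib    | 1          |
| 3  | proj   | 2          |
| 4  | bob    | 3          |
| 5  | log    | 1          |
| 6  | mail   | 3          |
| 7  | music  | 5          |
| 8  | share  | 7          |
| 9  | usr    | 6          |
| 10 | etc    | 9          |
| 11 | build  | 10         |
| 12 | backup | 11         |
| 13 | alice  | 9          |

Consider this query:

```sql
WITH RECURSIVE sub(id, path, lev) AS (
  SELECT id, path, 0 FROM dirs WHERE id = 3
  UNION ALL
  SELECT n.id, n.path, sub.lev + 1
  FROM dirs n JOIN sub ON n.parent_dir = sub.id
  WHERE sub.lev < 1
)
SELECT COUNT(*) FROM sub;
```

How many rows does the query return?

Base: id=3 (proj) at lev 0.
Iteration 1: rows with parent_dir in {3} -> bob (id 4, lev 1), mail (id 6, lev 1).
Iteration 2: lev < 1 fails for all current rows; recursion stops.
Total rows emitted: 3.

3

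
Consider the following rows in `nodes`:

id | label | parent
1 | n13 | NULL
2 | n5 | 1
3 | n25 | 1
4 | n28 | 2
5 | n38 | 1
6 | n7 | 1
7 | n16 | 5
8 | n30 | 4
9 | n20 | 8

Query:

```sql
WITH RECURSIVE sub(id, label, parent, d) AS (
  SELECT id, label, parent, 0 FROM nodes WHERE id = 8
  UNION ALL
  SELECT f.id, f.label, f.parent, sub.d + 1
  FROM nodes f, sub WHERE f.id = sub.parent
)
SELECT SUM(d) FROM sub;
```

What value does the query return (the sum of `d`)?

6

Base: id=8 (n30), parent=4, d 0.
Iteration 1: join on id=4 -> n28 (id 4, parent=2, d 1).
Iteration 2: join on id=2 -> n5 (id 2, parent=1, d 2).
Iteration 3: join on id=1 -> n13 (id 1, parent=NULL, d 3).
Iteration 4: parent is NULL; no match; recursion stops.
SUM(d) = 0 + 1 + 2 + 3 = 6.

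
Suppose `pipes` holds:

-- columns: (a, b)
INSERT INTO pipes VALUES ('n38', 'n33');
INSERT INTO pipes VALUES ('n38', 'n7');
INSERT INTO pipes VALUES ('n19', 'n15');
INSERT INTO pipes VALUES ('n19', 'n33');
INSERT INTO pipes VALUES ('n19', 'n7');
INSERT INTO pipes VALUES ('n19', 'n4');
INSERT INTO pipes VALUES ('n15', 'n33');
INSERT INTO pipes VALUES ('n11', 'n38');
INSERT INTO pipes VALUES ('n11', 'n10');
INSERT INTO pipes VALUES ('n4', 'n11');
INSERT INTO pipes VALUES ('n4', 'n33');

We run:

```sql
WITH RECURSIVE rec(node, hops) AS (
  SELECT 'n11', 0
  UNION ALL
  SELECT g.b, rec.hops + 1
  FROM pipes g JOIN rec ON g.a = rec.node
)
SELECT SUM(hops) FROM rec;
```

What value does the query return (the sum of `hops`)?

Base: (n11, hops=0).
Iteration 1: edges from {n11} -> (n10, hops=1), (n38, hops=1).
Iteration 2: edges from {n10,n38} -> (n33, hops=2), (n7, hops=2).
Iteration 3: no outgoing edges from {n33,n7}; recursion stops.
SUM(hops) = 0 + 1 + 1 + 2 + 2 = 6.

6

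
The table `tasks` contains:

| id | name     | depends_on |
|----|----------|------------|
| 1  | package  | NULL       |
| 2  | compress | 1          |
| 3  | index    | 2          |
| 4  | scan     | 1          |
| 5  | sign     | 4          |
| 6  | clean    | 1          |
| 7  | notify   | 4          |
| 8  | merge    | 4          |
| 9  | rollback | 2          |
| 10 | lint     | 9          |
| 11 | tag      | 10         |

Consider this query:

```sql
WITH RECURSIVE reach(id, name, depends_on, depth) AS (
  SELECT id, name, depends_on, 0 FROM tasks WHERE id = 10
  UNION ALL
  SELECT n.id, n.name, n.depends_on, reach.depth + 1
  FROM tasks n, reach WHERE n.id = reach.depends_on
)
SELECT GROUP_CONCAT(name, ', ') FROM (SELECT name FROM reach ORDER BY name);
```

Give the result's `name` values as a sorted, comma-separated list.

compress, lint, package, rollback

Base: id=10 (lint), depends_on=9, depth 0.
Iteration 1: join on id=9 -> rollback (id 9, depends_on=2, depth 1).
Iteration 2: join on id=2 -> compress (id 2, depends_on=1, depth 2).
Iteration 3: join on id=1 -> package (id 1, depends_on=NULL, depth 3).
Iteration 4: depends_on is NULL; no match; recursion stops.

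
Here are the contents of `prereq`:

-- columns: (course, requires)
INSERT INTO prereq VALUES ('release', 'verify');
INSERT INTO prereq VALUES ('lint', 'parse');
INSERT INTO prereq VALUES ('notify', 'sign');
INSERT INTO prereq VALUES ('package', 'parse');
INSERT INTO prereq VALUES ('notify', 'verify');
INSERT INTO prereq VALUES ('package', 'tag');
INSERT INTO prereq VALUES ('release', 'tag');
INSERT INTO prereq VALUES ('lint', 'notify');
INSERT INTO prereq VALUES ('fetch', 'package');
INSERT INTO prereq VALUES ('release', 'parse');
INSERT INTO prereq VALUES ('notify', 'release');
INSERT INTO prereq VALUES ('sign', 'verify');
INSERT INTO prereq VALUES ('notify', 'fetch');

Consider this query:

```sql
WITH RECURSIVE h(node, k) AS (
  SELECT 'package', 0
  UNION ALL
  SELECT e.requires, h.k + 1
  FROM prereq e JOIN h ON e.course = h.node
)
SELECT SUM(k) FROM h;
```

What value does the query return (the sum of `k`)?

Base: (package, k=0).
Iteration 1: edges from {package} -> (parse, k=1), (tag, k=1).
Iteration 2: no outgoing edges from {parse,tag}; recursion stops.
SUM(k) = 0 + 1 + 1 = 2.

2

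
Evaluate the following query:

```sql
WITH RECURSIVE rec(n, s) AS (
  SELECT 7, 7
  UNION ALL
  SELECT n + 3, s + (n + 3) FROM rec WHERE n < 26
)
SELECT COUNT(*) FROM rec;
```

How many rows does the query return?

Base: n=7, s=7.
Iteration 1: 7 < 26 holds -> n = 7 + 3 = 10, s = 7 + 10 = 17.
Iteration 2: 10 < 26 holds -> n = 10 + 3 = 13, s = 17 + 13 = 30.
Iteration 3: 13 < 26 holds -> n = 13 + 3 = 16, s = 30 + 16 = 46.
Iteration 4: 16 < 26 holds -> n = 16 + 3 = 19, s = 46 + 19 = 65.
Iteration 5: 19 < 26 holds -> n = 19 + 3 = 22, s = 65 + 22 = 87.
Iteration 6: 22 < 26 holds -> n = 22 + 3 = 25, s = 87 + 25 = 112.
Iteration 7: 25 < 26 holds -> n = 25 + 3 = 28, s = 112 + 28 = 140.
Iteration 8: 28 < 26 fails; recursion stops.
Total rows emitted: 8.

8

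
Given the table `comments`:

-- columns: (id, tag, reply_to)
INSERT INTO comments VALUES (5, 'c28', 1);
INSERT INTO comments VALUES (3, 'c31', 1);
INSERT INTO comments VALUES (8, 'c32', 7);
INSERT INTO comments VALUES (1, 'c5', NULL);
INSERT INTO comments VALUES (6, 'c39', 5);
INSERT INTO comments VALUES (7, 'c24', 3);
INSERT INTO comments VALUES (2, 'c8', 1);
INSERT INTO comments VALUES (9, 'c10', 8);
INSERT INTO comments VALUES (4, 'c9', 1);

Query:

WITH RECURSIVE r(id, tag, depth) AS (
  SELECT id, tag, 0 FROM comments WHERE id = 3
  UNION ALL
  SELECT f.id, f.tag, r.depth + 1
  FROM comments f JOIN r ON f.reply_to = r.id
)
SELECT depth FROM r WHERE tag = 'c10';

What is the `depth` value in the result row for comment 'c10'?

Base: id=3 (c31) at depth 0.
Iteration 1: rows with reply_to in {3} -> c24 (id 7, depth 1).
Iteration 2: rows with reply_to in {7} -> c32 (id 8, depth 2).
Iteration 3: rows with reply_to in {8} -> c10 (id 9, depth 3).
Iteration 4: no rows with reply_to in {9}; recursion stops.

3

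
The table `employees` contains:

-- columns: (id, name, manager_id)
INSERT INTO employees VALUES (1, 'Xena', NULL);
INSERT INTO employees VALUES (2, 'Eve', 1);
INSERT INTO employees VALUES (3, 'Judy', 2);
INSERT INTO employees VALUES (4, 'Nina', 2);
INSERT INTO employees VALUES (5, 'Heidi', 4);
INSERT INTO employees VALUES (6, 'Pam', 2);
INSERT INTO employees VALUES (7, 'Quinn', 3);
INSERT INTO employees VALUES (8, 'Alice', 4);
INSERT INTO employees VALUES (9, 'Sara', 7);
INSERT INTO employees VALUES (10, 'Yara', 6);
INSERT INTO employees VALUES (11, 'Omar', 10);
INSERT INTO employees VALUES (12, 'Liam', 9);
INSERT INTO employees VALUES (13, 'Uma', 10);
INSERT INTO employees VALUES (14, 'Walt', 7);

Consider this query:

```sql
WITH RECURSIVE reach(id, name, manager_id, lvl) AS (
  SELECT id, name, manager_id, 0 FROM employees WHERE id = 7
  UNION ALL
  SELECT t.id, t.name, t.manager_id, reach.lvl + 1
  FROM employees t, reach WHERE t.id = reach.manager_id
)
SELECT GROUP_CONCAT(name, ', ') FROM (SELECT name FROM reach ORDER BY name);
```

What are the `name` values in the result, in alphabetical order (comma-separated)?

Eve, Judy, Quinn, Xena

Base: id=7 (Quinn), manager_id=3, lvl 0.
Iteration 1: join on id=3 -> Judy (id 3, manager_id=2, lvl 1).
Iteration 2: join on id=2 -> Eve (id 2, manager_id=1, lvl 2).
Iteration 3: join on id=1 -> Xena (id 1, manager_id=NULL, lvl 3).
Iteration 4: manager_id is NULL; no match; recursion stops.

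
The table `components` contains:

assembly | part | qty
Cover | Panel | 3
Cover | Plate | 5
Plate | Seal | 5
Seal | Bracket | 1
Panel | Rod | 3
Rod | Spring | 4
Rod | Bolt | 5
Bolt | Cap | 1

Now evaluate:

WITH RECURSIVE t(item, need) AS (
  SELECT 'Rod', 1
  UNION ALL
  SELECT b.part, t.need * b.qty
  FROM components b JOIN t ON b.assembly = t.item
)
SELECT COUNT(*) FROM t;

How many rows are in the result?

Base: (Rod, need=1).
Iteration 1: components of {Rod} -> Bolt = 1*5 = 5, Spring = 1*4 = 4.
Iteration 2: components of {Bolt,Spring} -> Cap = 5*1 = 5.
Iteration 3: no further components; recursion stops.
Total rows emitted: 4.

4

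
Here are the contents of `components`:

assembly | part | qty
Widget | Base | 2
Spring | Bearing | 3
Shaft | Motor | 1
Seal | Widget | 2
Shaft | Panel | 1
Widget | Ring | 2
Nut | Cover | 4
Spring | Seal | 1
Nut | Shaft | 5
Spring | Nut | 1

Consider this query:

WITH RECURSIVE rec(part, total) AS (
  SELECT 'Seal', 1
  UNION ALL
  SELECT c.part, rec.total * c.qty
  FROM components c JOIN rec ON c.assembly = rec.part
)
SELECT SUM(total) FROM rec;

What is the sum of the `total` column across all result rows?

11

Base: (Seal, total=1).
Iteration 1: components of {Seal} -> Widget = 1*2 = 2.
Iteration 2: components of {Widget} -> Base = 2*2 = 4, Ring = 2*2 = 4.
Iteration 3: no further components; recursion stops.
SUM(total) = 1 + 2 + 4 + 4 = 11.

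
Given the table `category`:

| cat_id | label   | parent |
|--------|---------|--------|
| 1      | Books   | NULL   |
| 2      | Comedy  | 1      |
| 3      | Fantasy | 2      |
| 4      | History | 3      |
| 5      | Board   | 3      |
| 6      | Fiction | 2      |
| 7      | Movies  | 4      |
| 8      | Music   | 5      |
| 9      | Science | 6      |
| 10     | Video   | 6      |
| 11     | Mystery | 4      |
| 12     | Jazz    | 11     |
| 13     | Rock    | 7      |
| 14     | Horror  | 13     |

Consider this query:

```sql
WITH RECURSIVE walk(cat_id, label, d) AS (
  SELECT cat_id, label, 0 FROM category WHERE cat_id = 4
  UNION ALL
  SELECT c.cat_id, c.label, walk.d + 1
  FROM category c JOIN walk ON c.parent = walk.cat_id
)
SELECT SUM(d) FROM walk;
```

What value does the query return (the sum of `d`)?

9

Base: cat_id=4 (History) at d 0.
Iteration 1: rows with parent in {4} -> Movies (id 7, d 1), Mystery (id 11, d 1).
Iteration 2: rows with parent in {7,11} -> Jazz (id 12, d 2), Rock (id 13, d 2).
Iteration 3: rows with parent in {12,13} -> Horror (id 14, d 3).
Iteration 4: no rows with parent in {14}; recursion stops.
SUM(d) = 0 + 1 + 1 + 2 + 2 + 3 = 9.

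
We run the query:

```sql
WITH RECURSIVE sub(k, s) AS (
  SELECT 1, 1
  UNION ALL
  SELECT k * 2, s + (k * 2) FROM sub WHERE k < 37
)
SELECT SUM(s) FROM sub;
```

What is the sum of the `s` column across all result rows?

247

Base: k=1, s=1.
Iteration 1: 1 < 37 holds -> k = 1 * 2 = 2, s = 1 + 2 = 3.
Iteration 2: 2 < 37 holds -> k = 2 * 2 = 4, s = 3 + 4 = 7.
Iteration 3: 4 < 37 holds -> k = 4 * 2 = 8, s = 7 + 8 = 15.
Iteration 4: 8 < 37 holds -> k = 8 * 2 = 16, s = 15 + 16 = 31.
Iteration 5: 16 < 37 holds -> k = 16 * 2 = 32, s = 31 + 32 = 63.
Iteration 6: 32 < 37 holds -> k = 32 * 2 = 64, s = 63 + 64 = 127.
Iteration 7: 64 < 37 fails; recursion stops.
SUM(s) = 1 + 3 + 7 + 15 + 31 + 63 + 127 = 247.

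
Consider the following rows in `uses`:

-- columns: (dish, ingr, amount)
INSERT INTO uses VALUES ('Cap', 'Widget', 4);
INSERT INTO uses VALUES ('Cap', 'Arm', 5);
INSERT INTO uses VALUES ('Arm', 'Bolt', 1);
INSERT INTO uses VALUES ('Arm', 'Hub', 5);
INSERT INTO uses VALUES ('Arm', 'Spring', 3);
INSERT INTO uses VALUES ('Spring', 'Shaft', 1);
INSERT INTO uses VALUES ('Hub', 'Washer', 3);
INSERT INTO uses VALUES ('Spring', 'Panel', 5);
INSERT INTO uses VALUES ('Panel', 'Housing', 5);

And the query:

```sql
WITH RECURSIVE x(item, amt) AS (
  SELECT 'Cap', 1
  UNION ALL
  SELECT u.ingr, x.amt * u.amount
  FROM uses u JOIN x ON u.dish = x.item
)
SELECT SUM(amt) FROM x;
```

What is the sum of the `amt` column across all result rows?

Base: (Cap, amt=1).
Iteration 1: components of {Cap} -> Arm = 1*5 = 5, Widget = 1*4 = 4.
Iteration 2: components of {Arm,Widget} -> Bolt = 5*1 = 5, Hub = 5*5 = 25, Spring = 5*3 = 15.
Iteration 3: components of {Bolt,Hub,Spring} -> Panel = 15*5 = 75, Shaft = 15*1 = 15, Washer = 25*3 = 75.
Iteration 4: components of {Panel,Shaft,Washer} -> Housing = 75*5 = 375.
Iteration 5: no further components; recursion stops.
SUM(amt) = 1 + 4 + 5 + 5 + 25 + 15 + 75 + 15 + 75 + 375 = 595.

595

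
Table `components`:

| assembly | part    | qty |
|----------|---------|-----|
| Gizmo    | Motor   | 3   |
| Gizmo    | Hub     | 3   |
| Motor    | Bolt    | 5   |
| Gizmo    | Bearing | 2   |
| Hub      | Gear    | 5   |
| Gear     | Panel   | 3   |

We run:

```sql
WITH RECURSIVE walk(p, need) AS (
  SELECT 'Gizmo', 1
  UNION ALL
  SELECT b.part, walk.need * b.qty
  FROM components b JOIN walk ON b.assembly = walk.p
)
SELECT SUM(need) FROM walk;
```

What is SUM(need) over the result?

84

Base: (Gizmo, need=1).
Iteration 1: components of {Gizmo} -> Bearing = 1*2 = 2, Hub = 1*3 = 3, Motor = 1*3 = 3.
Iteration 2: components of {Bearing,Hub,Motor} -> Bolt = 3*5 = 15, Gear = 3*5 = 15.
Iteration 3: components of {Bolt,Gear} -> Panel = 15*3 = 45.
Iteration 4: no further components; recursion stops.
SUM(need) = 1 + 3 + 3 + 2 + 15 + 15 + 45 = 84.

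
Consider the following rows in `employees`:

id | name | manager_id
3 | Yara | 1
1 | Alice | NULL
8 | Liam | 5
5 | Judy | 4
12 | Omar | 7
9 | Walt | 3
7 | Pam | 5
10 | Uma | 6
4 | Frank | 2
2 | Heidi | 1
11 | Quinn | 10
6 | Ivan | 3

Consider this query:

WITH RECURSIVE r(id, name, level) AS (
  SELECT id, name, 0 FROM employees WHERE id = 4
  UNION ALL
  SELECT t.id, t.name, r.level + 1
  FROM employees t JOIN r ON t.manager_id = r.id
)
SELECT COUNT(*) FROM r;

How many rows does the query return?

Base: id=4 (Frank) at level 0.
Iteration 1: rows with manager_id in {4} -> Judy (id 5, level 1).
Iteration 2: rows with manager_id in {5} -> Pam (id 7, level 2), Liam (id 8, level 2).
Iteration 3: rows with manager_id in {7,8} -> Omar (id 12, level 3).
Iteration 4: no rows with manager_id in {12}; recursion stops.
Total rows emitted: 5.

5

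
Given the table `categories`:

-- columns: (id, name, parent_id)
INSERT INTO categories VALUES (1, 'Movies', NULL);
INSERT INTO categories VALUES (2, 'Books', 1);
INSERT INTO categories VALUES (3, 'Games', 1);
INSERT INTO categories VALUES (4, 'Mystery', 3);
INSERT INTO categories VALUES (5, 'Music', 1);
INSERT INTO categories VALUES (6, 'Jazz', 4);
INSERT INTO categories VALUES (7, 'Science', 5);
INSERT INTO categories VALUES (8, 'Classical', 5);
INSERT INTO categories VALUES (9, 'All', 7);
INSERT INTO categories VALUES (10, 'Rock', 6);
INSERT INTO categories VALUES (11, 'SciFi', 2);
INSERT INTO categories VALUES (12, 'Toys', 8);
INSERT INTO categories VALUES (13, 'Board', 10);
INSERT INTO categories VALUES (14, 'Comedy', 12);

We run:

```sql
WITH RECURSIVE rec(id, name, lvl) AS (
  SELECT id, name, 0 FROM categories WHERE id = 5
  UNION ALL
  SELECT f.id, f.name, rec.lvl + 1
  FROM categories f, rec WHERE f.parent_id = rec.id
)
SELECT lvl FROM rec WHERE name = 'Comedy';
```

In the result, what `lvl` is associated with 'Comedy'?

Base: id=5 (Music) at lvl 0.
Iteration 1: rows with parent_id in {5} -> Science (id 7, lvl 1), Classical (id 8, lvl 1).
Iteration 2: rows with parent_id in {7,8} -> All (id 9, lvl 2), Toys (id 12, lvl 2).
Iteration 3: rows with parent_id in {9,12} -> Comedy (id 14, lvl 3).
Iteration 4: no rows with parent_id in {14}; recursion stops.

3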